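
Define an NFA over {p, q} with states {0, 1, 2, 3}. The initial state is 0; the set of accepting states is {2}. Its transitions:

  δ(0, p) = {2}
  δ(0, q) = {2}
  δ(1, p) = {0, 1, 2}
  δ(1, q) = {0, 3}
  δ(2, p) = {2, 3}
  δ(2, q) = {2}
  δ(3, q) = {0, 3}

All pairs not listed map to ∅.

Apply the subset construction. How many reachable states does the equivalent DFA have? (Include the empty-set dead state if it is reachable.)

4

Start state of the DFA: {0}.
{0} --p--> {2}  [new]
{0} --q--> {2}  [seen]
{2} --p--> {2, 3}  [new]
{2} --q--> {2}  [seen]
{2, 3} --p--> {2, 3}  [seen]
{2, 3} --q--> {0, 2, 3}  [new]
{0, 2, 3} --p--> {2, 3}  [seen]
{0, 2, 3} --q--> {0, 2, 3}  [seen]
Reachable DFA states: {0}, {2}, {2, 3}, {0, 2, 3}.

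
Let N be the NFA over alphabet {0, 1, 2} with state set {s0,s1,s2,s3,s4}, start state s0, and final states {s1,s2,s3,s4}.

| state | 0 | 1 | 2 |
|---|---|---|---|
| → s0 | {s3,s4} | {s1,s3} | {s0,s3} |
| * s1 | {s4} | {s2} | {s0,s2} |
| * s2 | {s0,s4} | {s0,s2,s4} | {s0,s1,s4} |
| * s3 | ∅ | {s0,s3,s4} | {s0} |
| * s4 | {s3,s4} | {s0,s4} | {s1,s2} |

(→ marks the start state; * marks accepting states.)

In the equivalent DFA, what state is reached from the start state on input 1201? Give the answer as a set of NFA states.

Start: {s0}.
δ(s0,1) = {s1,s3}.
Union: {s1,s3}.
After 1: {s1,s3}.
δ(s1,2) = {s0,s2}; δ(s3,2) = {s0}.
Union: {s0,s2}.
After 2: {s0,s2}.
δ(s0,0) = {s3,s4}; δ(s2,0) = {s0,s4}.
Union: {s0,s3,s4}.
After 0: {s0,s3,s4}.
δ(s0,1) = {s1,s3}; δ(s3,1) = {s0,s3,s4}; δ(s4,1) = {s0,s4}.
Union: {s0,s1,s3,s4}.
After 1: {s0,s1,s3,s4}.

{s0,s1,s3,s4}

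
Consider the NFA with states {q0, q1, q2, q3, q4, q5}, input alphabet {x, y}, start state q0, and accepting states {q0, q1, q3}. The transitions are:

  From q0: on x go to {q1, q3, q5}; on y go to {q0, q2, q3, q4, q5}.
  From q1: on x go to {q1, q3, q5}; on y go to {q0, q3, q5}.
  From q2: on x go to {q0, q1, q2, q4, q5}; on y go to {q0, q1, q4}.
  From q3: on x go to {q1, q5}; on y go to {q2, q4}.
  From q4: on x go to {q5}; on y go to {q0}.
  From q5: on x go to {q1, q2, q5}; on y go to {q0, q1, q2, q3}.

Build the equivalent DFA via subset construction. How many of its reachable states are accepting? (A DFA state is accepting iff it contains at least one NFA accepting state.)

Start state of the DFA: {q0}.
{q0} --x--> {q1, q3, q5}  [new]
{q0} --y--> {q0, q2, q3, q4, q5}  [new]
{q1, q3, q5} --x--> {q1, q2, q3, q5}  [new]
{q1, q3, q5} --y--> {q0, q1, q2, q3, q4, q5}  [new]
{q0, q2, q3, q4, q5} --x--> {q0, q1, q2, q3, q4, q5}  [seen]
{q0, q2, q3, q4, q5} --y--> {q0, q1, q2, q3, q4, q5}  [seen]
{q1, q2, q3, q5} --x--> {q0, q1, q2, q3, q4, q5}  [seen]
{q1, q2, q3, q5} --y--> {q0, q1, q2, q3, q4, q5}  [seen]
{q0, q1, q2, q3, q4, q5} --x--> {q0, q1, q2, q3, q4, q5}  [seen]
{q0, q1, q2, q3, q4, q5} --y--> {q0, q1, q2, q3, q4, q5}  [seen]
Reachable DFA states: {q0}, {q1, q3, q5}, {q0, q2, q3, q4, q5}, {q1, q2, q3, q5}, {q0, q1, q2, q3, q4, q5}.
Accepting DFA states (contain an NFA accepting state): {q0}, {q1, q3, q5}, {q0, q2, q3, q4, q5}, {q1, q2, q3, q5}, {q0, q1, q2, q3, q4, q5}.

5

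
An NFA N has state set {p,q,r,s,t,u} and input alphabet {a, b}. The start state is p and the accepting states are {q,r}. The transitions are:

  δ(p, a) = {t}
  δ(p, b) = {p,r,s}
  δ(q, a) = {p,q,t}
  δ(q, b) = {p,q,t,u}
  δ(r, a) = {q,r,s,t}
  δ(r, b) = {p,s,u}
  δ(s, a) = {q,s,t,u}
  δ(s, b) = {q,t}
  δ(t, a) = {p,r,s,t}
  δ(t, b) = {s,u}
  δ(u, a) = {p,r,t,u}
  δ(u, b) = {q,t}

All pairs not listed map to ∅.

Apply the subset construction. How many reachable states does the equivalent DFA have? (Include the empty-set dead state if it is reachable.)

10

Start state of the DFA: {p}.
{p} --a--> {t}  [new]
{p} --b--> {p,r,s}  [new]
{t} --a--> {p,r,s,t}  [new]
{t} --b--> {s,u}  [new]
{p,r,s} --a--> {q,r,s,t,u}  [new]
{p,r,s} --b--> {p,q,r,s,t,u}  [new]
{p,r,s,t} --a--> {p,q,r,s,t,u}  [seen]
{p,r,s,t} --b--> {p,q,r,s,t,u}  [seen]
{s,u} --a--> {p,q,r,s,t,u}  [seen]
{s,u} --b--> {q,t}  [new]
{q,r,s,t,u} --a--> {p,q,r,s,t,u}  [seen]
{q,r,s,t,u} --b--> {p,q,s,t,u}  [new]
{p,q,r,s,t,u} --a--> {p,q,r,s,t,u}  [seen]
{p,q,r,s,t,u} --b--> {p,q,r,s,t,u}  [seen]
{q,t} --a--> {p,q,r,s,t}  [new]
{q,t} --b--> {p,q,s,t,u}  [seen]
{p,q,s,t,u} --a--> {p,q,r,s,t,u}  [seen]
{p,q,s,t,u} --b--> {p,q,r,s,t,u}  [seen]
{p,q,r,s,t} --a--> {p,q,r,s,t,u}  [seen]
{p,q,r,s,t} --b--> {p,q,r,s,t,u}  [seen]
Reachable DFA states: {p}, {t}, {p,r,s}, {p,r,s,t}, {s,u}, {q,r,s,t,u}, {p,q,r,s,t,u}, {q,t}, {p,q,s,t,u}, {p,q,r,s,t}.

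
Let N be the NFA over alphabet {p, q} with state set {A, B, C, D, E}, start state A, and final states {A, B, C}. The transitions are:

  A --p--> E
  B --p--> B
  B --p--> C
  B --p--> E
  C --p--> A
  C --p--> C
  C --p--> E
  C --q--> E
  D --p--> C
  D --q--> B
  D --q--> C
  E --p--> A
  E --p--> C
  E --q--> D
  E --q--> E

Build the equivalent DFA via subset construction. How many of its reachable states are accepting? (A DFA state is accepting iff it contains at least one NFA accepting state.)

5

Start state of the DFA: {A}.
{A} --p--> {E}  [new]
{A} --q--> ∅  [new]
{E} --p--> {A, C}  [new]
{E} --q--> {D, E}  [new]
∅ --p--> ∅  [seen]
∅ --q--> ∅  [seen]
{A, C} --p--> {A, C, E}  [new]
{A, C} --q--> {E}  [seen]
{D, E} --p--> {A, C}  [seen]
{D, E} --q--> {B, C, D, E}  [new]
{A, C, E} --p--> {A, C, E}  [seen]
{A, C, E} --q--> {D, E}  [seen]
{B, C, D, E} --p--> {A, B, C, E}  [new]
{B, C, D, E} --q--> {B, C, D, E}  [seen]
{A, B, C, E} --p--> {A, B, C, E}  [seen]
{A, B, C, E} --q--> {D, E}  [seen]
Reachable DFA states: {A}, {E}, ∅, {A, C}, {D, E}, {A, C, E}, {B, C, D, E}, {A, B, C, E}.
Accepting DFA states (contain an NFA accepting state): {A}, {A, C}, {A, C, E}, {B, C, D, E}, {A, B, C, E}.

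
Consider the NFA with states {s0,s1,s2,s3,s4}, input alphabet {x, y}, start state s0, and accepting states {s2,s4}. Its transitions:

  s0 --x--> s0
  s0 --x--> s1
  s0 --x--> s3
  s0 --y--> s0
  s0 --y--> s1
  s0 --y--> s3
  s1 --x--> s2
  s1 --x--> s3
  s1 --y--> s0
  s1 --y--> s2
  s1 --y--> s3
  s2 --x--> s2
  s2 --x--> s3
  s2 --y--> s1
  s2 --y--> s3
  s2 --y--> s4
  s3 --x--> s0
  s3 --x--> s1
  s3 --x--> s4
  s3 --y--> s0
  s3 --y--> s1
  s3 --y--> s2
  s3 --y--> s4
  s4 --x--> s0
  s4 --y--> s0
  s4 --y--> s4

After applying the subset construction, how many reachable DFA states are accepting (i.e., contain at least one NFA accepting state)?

Start state of the DFA: {s0}.
{s0} --x--> {s0,s1,s3}  [new]
{s0} --y--> {s0,s1,s3}  [seen]
{s0,s1,s3} --x--> {s0,s1,s2,s3,s4}  [new]
{s0,s1,s3} --y--> {s0,s1,s2,s3,s4}  [seen]
{s0,s1,s2,s3,s4} --x--> {s0,s1,s2,s3,s4}  [seen]
{s0,s1,s2,s3,s4} --y--> {s0,s1,s2,s3,s4}  [seen]
Reachable DFA states: {s0}, {s0,s1,s3}, {s0,s1,s2,s3,s4}.
Accepting DFA states (contain an NFA accepting state): {s0,s1,s2,s3,s4}.

1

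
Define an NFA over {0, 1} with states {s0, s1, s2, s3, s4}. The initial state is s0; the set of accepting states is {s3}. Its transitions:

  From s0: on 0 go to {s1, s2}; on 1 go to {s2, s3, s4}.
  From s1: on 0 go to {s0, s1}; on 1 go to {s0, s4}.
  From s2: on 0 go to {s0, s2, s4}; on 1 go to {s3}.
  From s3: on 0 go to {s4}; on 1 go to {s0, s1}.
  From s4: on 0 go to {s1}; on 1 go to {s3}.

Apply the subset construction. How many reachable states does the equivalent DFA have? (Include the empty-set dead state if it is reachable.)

9

Start state of the DFA: {s0}.
{s0} --0--> {s1, s2}  [new]
{s0} --1--> {s2, s3, s4}  [new]
{s1, s2} --0--> {s0, s1, s2, s4}  [new]
{s1, s2} --1--> {s0, s3, s4}  [new]
{s2, s3, s4} --0--> {s0, s1, s2, s4}  [seen]
{s2, s3, s4} --1--> {s0, s1, s3}  [new]
{s0, s1, s2, s4} --0--> {s0, s1, s2, s4}  [seen]
{s0, s1, s2, s4} --1--> {s0, s2, s3, s4}  [new]
{s0, s3, s4} --0--> {s1, s2, s4}  [new]
{s0, s3, s4} --1--> {s0, s1, s2, s3, s4}  [new]
{s0, s1, s3} --0--> {s0, s1, s2, s4}  [seen]
{s0, s1, s3} --1--> {s0, s1, s2, s3, s4}  [seen]
{s0, s2, s3, s4} --0--> {s0, s1, s2, s4}  [seen]
{s0, s2, s3, s4} --1--> {s0, s1, s2, s3, s4}  [seen]
{s1, s2, s4} --0--> {s0, s1, s2, s4}  [seen]
{s1, s2, s4} --1--> {s0, s3, s4}  [seen]
{s0, s1, s2, s3, s4} --0--> {s0, s1, s2, s4}  [seen]
{s0, s1, s2, s3, s4} --1--> {s0, s1, s2, s3, s4}  [seen]
Reachable DFA states: {s0}, {s1, s2}, {s2, s3, s4}, {s0, s1, s2, s4}, {s0, s3, s4}, {s0, s1, s3}, {s0, s2, s3, s4}, {s1, s2, s4}, {s0, s1, s2, s3, s4}.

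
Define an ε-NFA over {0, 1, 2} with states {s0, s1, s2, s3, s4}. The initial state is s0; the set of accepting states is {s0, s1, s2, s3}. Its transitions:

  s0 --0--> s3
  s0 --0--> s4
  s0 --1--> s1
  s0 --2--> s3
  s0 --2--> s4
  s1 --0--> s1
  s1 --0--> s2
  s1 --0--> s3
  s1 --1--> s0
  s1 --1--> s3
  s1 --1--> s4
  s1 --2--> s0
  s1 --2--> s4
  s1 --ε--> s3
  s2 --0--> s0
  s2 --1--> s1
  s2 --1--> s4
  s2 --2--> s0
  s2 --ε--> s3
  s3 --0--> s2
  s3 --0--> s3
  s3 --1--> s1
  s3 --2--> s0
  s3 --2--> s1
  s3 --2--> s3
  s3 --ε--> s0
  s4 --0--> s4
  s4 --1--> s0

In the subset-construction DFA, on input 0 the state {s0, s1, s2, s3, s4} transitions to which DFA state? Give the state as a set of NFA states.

δ(s0,0) = {s3, s4}; δ(s1,0) = {s1, s2, s3}; δ(s2,0) = {s0}; δ(s3,0) = {s2, s3}; δ(s4,0) = {s4}.
Union: {s0, s1, s2, s3, s4}.

{s0, s1, s2, s3, s4}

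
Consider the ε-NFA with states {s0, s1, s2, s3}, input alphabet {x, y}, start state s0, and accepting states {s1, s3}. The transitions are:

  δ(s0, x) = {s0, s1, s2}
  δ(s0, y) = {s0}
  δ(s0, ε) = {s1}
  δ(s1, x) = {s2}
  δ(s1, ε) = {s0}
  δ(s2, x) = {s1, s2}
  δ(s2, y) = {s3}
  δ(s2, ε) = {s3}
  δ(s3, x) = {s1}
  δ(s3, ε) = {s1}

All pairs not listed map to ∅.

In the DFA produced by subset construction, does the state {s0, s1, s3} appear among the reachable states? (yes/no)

Start state of the DFA: {s0, s1} (ε-closure of the NFA start).
{s0, s1} --x--> {s0, s1, s2, s3}  [new]
{s0, s1} --y--> {s0, s1}  [seen]
{s0, s1, s2, s3} --x--> {s0, s1, s2, s3}  [seen]
{s0, s1, s2, s3} --y--> {s0, s1, s3}  [new]
{s0, s1, s3} --x--> {s0, s1, s2, s3}  [seen]
{s0, s1, s3} --y--> {s0, s1}  [seen]
Reachable DFA states: {s0, s1}, {s0, s1, s2, s3}, {s0, s1, s3}.
{s0, s1, s3} is among them.

yes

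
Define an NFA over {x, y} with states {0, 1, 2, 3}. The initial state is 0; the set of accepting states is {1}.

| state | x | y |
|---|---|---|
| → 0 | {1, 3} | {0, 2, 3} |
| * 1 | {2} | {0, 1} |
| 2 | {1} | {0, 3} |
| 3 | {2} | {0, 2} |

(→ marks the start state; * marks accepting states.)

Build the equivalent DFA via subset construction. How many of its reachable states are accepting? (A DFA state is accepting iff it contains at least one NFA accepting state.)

8

Start state of the DFA: {0}.
{0} --x--> {1, 3}  [new]
{0} --y--> {0, 2, 3}  [new]
{1, 3} --x--> {2}  [new]
{1, 3} --y--> {0, 1, 2}  [new]
{0, 2, 3} --x--> {1, 2, 3}  [new]
{0, 2, 3} --y--> {0, 2, 3}  [seen]
{2} --x--> {1}  [new]
{2} --y--> {0, 3}  [new]
{0, 1, 2} --x--> {1, 2, 3}  [seen]
{0, 1, 2} --y--> {0, 1, 2, 3}  [new]
{1, 2, 3} --x--> {1, 2}  [new]
{1, 2, 3} --y--> {0, 1, 2, 3}  [seen]
{1} --x--> {2}  [seen]
{1} --y--> {0, 1}  [new]
{0, 3} --x--> {1, 2, 3}  [seen]
{0, 3} --y--> {0, 2, 3}  [seen]
{0, 1, 2, 3} --x--> {1, 2, 3}  [seen]
{0, 1, 2, 3} --y--> {0, 1, 2, 3}  [seen]
{1, 2} --x--> {1, 2}  [seen]
{1, 2} --y--> {0, 1, 3}  [new]
{0, 1} --x--> {1, 2, 3}  [seen]
{0, 1} --y--> {0, 1, 2, 3}  [seen]
{0, 1, 3} --x--> {1, 2, 3}  [seen]
{0, 1, 3} --y--> {0, 1, 2, 3}  [seen]
Reachable DFA states: {0}, {1, 3}, {0, 2, 3}, {2}, {0, 1, 2}, {1, 2, 3}, {1}, {0, 3}, {0, 1, 2, 3}, {1, 2}, {0, 1}, {0, 1, 3}.
Accepting DFA states (contain an NFA accepting state): {1, 3}, {0, 1, 2}, {1, 2, 3}, {1}, {0, 1, 2, 3}, {1, 2}, {0, 1}, {0, 1, 3}.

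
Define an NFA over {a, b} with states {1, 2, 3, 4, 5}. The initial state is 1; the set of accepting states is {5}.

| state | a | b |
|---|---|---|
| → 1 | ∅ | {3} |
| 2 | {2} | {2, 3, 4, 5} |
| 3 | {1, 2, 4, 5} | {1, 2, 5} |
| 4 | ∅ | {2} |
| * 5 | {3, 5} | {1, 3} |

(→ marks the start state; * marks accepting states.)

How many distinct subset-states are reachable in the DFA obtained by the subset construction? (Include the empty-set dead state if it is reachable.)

7

Start state of the DFA: {1}.
{1} --a--> ∅  [new]
{1} --b--> {3}  [new]
∅ --a--> ∅  [seen]
∅ --b--> ∅  [seen]
{3} --a--> {1, 2, 4, 5}  [new]
{3} --b--> {1, 2, 5}  [new]
{1, 2, 4, 5} --a--> {2, 3, 5}  [new]
{1, 2, 4, 5} --b--> {1, 2, 3, 4, 5}  [new]
{1, 2, 5} --a--> {2, 3, 5}  [seen]
{1, 2, 5} --b--> {1, 2, 3, 4, 5}  [seen]
{2, 3, 5} --a--> {1, 2, 3, 4, 5}  [seen]
{2, 3, 5} --b--> {1, 2, 3, 4, 5}  [seen]
{1, 2, 3, 4, 5} --a--> {1, 2, 3, 4, 5}  [seen]
{1, 2, 3, 4, 5} --b--> {1, 2, 3, 4, 5}  [seen]
Reachable DFA states: {1}, ∅, {3}, {1, 2, 4, 5}, {1, 2, 5}, {2, 3, 5}, {1, 2, 3, 4, 5}.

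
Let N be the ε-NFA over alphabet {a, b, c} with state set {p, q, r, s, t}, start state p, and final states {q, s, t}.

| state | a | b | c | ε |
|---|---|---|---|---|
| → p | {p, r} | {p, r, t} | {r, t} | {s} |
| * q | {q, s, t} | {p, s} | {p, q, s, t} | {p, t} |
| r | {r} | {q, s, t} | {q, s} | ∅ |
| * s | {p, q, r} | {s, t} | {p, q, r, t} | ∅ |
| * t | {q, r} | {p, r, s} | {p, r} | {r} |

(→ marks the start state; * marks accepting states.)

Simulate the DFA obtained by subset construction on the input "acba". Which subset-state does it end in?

{p, q, r, s, t}

Start: {p, s}.
δ(p,a) = {p, r}; δ(s,a) = {p, q, r}.
Union: {p, q, r}.
ε-closure gives {p, q, r, s, t}.
After a: {p, q, r, s, t}.
δ(p,c) = {r, t}; δ(q,c) = {p, q, s, t}; δ(r,c) = {q, s}; δ(s,c) = {p, q, r, t}; δ(t,c) = {p, r}.
Union: {p, q, r, s, t}.
After c: {p, q, r, s, t}.
δ(p,b) = {p, r, t}; δ(q,b) = {p, s}; δ(r,b) = {q, s, t}; δ(s,b) = {s, t}; δ(t,b) = {p, r, s}.
Union: {p, q, r, s, t}.
After b: {p, q, r, s, t}.
δ(p,a) = {p, r}; δ(q,a) = {q, s, t}; δ(r,a) = {r}; δ(s,a) = {p, q, r}; δ(t,a) = {q, r}.
Union: {p, q, r, s, t}.
After a: {p, q, r, s, t}.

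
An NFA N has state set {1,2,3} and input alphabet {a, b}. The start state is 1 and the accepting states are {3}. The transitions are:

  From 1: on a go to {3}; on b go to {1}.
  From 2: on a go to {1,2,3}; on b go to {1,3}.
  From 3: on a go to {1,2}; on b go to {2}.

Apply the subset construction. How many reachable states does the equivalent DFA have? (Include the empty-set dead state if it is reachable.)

6

Start state of the DFA: {1}.
{1} --a--> {3}  [new]
{1} --b--> {1}  [seen]
{3} --a--> {1,2}  [new]
{3} --b--> {2}  [new]
{1,2} --a--> {1,2,3}  [new]
{1,2} --b--> {1,3}  [new]
{2} --a--> {1,2,3}  [seen]
{2} --b--> {1,3}  [seen]
{1,2,3} --a--> {1,2,3}  [seen]
{1,2,3} --b--> {1,2,3}  [seen]
{1,3} --a--> {1,2,3}  [seen]
{1,3} --b--> {1,2}  [seen]
Reachable DFA states: {1}, {3}, {1,2}, {2}, {1,2,3}, {1,3}.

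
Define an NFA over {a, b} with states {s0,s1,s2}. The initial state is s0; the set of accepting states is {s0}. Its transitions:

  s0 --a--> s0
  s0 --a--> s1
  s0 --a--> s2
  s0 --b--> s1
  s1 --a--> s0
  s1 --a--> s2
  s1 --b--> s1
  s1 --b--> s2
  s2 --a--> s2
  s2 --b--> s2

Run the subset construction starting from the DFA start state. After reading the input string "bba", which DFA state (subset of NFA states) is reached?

Start: {s0}.
δ(s0,b) = {s1}.
Union: {s1}.
After b: {s1}.
δ(s1,b) = {s1,s2}.
Union: {s1,s2}.
After b: {s1,s2}.
δ(s1,a) = {s0,s2}; δ(s2,a) = {s2}.
Union: {s0,s2}.
After a: {s0,s2}.

{s0,s2}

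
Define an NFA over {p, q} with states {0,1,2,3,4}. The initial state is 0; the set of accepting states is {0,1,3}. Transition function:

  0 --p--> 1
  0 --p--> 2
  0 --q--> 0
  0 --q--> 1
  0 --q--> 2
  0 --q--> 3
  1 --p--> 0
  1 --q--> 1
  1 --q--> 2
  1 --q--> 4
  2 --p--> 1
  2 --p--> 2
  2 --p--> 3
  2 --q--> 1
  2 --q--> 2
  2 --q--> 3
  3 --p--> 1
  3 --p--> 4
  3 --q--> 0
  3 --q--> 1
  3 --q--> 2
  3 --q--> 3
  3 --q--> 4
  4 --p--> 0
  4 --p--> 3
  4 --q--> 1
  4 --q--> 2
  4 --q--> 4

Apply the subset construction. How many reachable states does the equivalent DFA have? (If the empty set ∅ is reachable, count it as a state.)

5

Start state of the DFA: {0}.
{0} --p--> {1,2}  [new]
{0} --q--> {0,1,2,3}  [new]
{1,2} --p--> {0,1,2,3}  [seen]
{1,2} --q--> {1,2,3,4}  [new]
{0,1,2,3} --p--> {0,1,2,3,4}  [new]
{0,1,2,3} --q--> {0,1,2,3,4}  [seen]
{1,2,3,4} --p--> {0,1,2,3,4}  [seen]
{1,2,3,4} --q--> {0,1,2,3,4}  [seen]
{0,1,2,3,4} --p--> {0,1,2,3,4}  [seen]
{0,1,2,3,4} --q--> {0,1,2,3,4}  [seen]
Reachable DFA states: {0}, {1,2}, {0,1,2,3}, {1,2,3,4}, {0,1,2,3,4}.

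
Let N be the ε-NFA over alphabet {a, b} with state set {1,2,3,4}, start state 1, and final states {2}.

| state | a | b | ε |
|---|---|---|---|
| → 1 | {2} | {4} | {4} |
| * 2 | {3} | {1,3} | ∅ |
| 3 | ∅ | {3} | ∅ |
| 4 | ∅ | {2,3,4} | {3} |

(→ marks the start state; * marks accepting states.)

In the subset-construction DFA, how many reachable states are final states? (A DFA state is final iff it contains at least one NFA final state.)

Start state of the DFA: {1,3,4} (ε-closure of the NFA start).
{1,3,4} --a--> {2}  [new]
{1,3,4} --b--> {2,3,4}  [new]
{2} --a--> {3}  [new]
{2} --b--> {1,3,4}  [seen]
{2,3,4} --a--> {3}  [seen]
{2,3,4} --b--> {1,2,3,4}  [new]
{3} --a--> ∅  [new]
{3} --b--> {3}  [seen]
{1,2,3,4} --a--> {2,3}  [new]
{1,2,3,4} --b--> {1,2,3,4}  [seen]
∅ --a--> ∅  [seen]
∅ --b--> ∅  [seen]
{2,3} --a--> {3}  [seen]
{2,3} --b--> {1,3,4}  [seen]
Reachable DFA states: {1,3,4}, {2}, {2,3,4}, {3}, {1,2,3,4}, ∅, {2,3}.
Accepting DFA states (contain an NFA accepting state): {2}, {2,3,4}, {1,2,3,4}, {2,3}.

4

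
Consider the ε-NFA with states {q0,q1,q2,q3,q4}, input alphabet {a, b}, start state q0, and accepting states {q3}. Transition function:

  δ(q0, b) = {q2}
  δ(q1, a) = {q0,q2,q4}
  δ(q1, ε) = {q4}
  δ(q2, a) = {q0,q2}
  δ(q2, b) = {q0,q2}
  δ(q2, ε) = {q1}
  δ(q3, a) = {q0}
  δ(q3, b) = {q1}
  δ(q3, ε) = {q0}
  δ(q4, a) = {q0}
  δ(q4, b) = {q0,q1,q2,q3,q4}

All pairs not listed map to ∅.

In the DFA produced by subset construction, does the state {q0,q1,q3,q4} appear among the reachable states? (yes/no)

Start state of the DFA: {q0} (ε-closure of the NFA start).
{q0} --a--> ∅  [new]
{q0} --b--> {q1,q2,q4}  [new]
∅ --a--> ∅  [seen]
∅ --b--> ∅  [seen]
{q1,q2,q4} --a--> {q0,q1,q2,q4}  [new]
{q1,q2,q4} --b--> {q0,q1,q2,q3,q4}  [new]
{q0,q1,q2,q4} --a--> {q0,q1,q2,q4}  [seen]
{q0,q1,q2,q4} --b--> {q0,q1,q2,q3,q4}  [seen]
{q0,q1,q2,q3,q4} --a--> {q0,q1,q2,q4}  [seen]
{q0,q1,q2,q3,q4} --b--> {q0,q1,q2,q3,q4}  [seen]
Reachable DFA states: {q0}, ∅, {q1,q2,q4}, {q0,q1,q2,q4}, {q0,q1,q2,q3,q4}.
{q0,q1,q3,q4} is not among them.

no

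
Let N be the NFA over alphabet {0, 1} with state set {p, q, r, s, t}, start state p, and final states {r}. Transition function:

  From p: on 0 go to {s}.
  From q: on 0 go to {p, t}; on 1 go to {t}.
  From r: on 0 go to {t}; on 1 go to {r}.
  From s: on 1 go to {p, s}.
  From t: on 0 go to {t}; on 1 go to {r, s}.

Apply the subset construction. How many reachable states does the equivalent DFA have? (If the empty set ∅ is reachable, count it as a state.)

Start state of the DFA: {p}.
{p} --0--> {s}  [new]
{p} --1--> ∅  [new]
{s} --0--> ∅  [seen]
{s} --1--> {p, s}  [new]
∅ --0--> ∅  [seen]
∅ --1--> ∅  [seen]
{p, s} --0--> {s}  [seen]
{p, s} --1--> {p, s}  [seen]
Reachable DFA states: {p}, {s}, ∅, {p, s}.

4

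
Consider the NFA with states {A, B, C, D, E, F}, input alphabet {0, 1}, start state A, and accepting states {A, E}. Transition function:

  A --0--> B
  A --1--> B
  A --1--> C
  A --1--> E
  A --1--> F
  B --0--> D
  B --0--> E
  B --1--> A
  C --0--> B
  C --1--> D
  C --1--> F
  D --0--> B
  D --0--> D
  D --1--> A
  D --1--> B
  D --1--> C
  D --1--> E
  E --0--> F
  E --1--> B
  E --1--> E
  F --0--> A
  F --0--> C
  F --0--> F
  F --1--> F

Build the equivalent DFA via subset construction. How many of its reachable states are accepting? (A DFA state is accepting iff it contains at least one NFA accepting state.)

Start state of the DFA: {A}.
{A} --0--> {B}  [new]
{A} --1--> {B, C, E, F}  [new]
{B} --0--> {D, E}  [new]
{B} --1--> {A}  [seen]
{B, C, E, F} --0--> {A, B, C, D, E, F}  [new]
{B, C, E, F} --1--> {A, B, D, E, F}  [new]
{D, E} --0--> {B, D, F}  [new]
{D, E} --1--> {A, B, C, E}  [new]
{A, B, C, D, E, F} --0--> {A, B, C, D, E, F}  [seen]
{A, B, C, D, E, F} --1--> {A, B, C, D, E, F}  [seen]
{A, B, D, E, F} --0--> {A, B, C, D, E, F}  [seen]
{A, B, D, E, F} --1--> {A, B, C, E, F}  [new]
{B, D, F} --0--> {A, B, C, D, E, F}  [seen]
{B, D, F} --1--> {A, B, C, E, F}  [seen]
{A, B, C, E} --0--> {B, D, E, F}  [new]
{A, B, C, E} --1--> {A, B, C, D, E, F}  [seen]
{A, B, C, E, F} --0--> {A, B, C, D, E, F}  [seen]
{A, B, C, E, F} --1--> {A, B, C, D, E, F}  [seen]
{B, D, E, F} --0--> {A, B, C, D, E, F}  [seen]
{B, D, E, F} --1--> {A, B, C, E, F}  [seen]
Reachable DFA states: {A}, {B}, {B, C, E, F}, {D, E}, {A, B, C, D, E, F}, {A, B, D, E, F}, {B, D, F}, {A, B, C, E}, {A, B, C, E, F}, {B, D, E, F}.
Accepting DFA states (contain an NFA accepting state): {A}, {B, C, E, F}, {D, E}, {A, B, C, D, E, F}, {A, B, D, E, F}, {A, B, C, E}, {A, B, C, E, F}, {B, D, E, F}.

8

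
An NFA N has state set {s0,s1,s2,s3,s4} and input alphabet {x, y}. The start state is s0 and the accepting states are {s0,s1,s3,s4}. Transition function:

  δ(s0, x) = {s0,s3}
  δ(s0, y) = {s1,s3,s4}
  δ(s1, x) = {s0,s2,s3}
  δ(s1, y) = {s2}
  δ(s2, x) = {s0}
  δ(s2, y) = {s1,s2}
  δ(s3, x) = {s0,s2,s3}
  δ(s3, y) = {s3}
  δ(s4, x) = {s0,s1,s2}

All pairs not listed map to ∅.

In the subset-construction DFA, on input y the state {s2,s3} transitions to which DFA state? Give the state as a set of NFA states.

δ(s2,y) = {s1,s2}; δ(s3,y) = {s3}.
Union: {s1,s2,s3}.

{s1,s2,s3}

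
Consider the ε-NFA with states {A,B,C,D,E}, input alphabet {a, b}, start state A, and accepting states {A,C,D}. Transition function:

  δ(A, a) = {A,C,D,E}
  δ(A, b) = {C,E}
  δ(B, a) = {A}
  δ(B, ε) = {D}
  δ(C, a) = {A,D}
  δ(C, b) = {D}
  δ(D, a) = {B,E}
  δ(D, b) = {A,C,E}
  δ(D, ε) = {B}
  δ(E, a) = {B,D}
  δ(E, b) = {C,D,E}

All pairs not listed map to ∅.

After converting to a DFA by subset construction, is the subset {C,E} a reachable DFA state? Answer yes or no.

yes

Start state of the DFA: {A} (ε-closure of the NFA start).
{A} --a--> {A,B,C,D,E}  [new]
{A} --b--> {C,E}  [new]
{A,B,C,D,E} --a--> {A,B,C,D,E}  [seen]
{A,B,C,D,E} --b--> {A,B,C,D,E}  [seen]
{C,E} --a--> {A,B,D}  [new]
{C,E} --b--> {B,C,D,E}  [new]
{A,B,D} --a--> {A,B,C,D,E}  [seen]
{A,B,D} --b--> {A,C,E}  [new]
{B,C,D,E} --a--> {A,B,D,E}  [new]
{B,C,D,E} --b--> {A,B,C,D,E}  [seen]
{A,C,E} --a--> {A,B,C,D,E}  [seen]
{A,C,E} --b--> {B,C,D,E}  [seen]
{A,B,D,E} --a--> {A,B,C,D,E}  [seen]
{A,B,D,E} --b--> {A,B,C,D,E}  [seen]
Reachable DFA states: {A}, {A,B,C,D,E}, {C,E}, {A,B,D}, {B,C,D,E}, {A,C,E}, {A,B,D,E}.
{C,E} is among them.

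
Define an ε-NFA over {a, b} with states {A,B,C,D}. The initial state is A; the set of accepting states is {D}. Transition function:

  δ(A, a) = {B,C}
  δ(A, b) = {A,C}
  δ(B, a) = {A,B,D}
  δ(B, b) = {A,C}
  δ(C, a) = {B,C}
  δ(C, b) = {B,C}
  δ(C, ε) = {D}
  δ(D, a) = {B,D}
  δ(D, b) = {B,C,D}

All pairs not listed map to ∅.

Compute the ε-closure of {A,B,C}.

{A,B,C,D}

Begin with {A,B,C}.
C →ε {D}; add D.
ε-closure = {A,B,C,D}.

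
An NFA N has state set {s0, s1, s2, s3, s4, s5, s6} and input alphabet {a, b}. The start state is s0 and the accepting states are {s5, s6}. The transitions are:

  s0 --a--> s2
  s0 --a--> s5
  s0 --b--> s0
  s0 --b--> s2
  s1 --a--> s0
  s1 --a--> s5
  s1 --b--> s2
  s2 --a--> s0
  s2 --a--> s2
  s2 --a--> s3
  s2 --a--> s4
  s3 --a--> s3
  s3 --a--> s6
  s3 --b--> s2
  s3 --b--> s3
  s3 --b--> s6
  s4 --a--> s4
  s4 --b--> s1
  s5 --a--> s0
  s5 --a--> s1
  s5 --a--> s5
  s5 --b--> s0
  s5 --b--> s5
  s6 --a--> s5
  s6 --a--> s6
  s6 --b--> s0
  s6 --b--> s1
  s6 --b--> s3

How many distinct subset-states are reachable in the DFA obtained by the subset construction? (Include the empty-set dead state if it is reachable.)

10

Start state of the DFA: {s0}.
{s0} --a--> {s2, s5}  [new]
{s0} --b--> {s0, s2}  [new]
{s2, s5} --a--> {s0, s1, s2, s3, s4, s5}  [new]
{s2, s5} --b--> {s0, s5}  [new]
{s0, s2} --a--> {s0, s2, s3, s4, s5}  [new]
{s0, s2} --b--> {s0, s2}  [seen]
{s0, s1, s2, s3, s4, s5} --a--> {s0, s1, s2, s3, s4, s5, s6}  [new]
{s0, s1, s2, s3, s4, s5} --b--> {s0, s1, s2, s3, s5, s6}  [new]
{s0, s5} --a--> {s0, s1, s2, s5}  [new]
{s0, s5} --b--> {s0, s2, s5}  [new]
{s0, s2, s3, s4, s5} --a--> {s0, s1, s2, s3, s4, s5, s6}  [seen]
{s0, s2, s3, s4, s5} --b--> {s0, s1, s2, s3, s5, s6}  [seen]
{s0, s1, s2, s3, s4, s5, s6} --a--> {s0, s1, s2, s3, s4, s5, s6}  [seen]
{s0, s1, s2, s3, s4, s5, s6} --b--> {s0, s1, s2, s3, s5, s6}  [seen]
{s0, s1, s2, s3, s5, s6} --a--> {s0, s1, s2, s3, s4, s5, s6}  [seen]
{s0, s1, s2, s3, s5, s6} --b--> {s0, s1, s2, s3, s5, s6}  [seen]
{s0, s1, s2, s5} --a--> {s0, s1, s2, s3, s4, s5}  [seen]
{s0, s1, s2, s5} --b--> {s0, s2, s5}  [seen]
{s0, s2, s5} --a--> {s0, s1, s2, s3, s4, s5}  [seen]
{s0, s2, s5} --b--> {s0, s2, s5}  [seen]
Reachable DFA states: {s0}, {s2, s5}, {s0, s2}, {s0, s1, s2, s3, s4, s5}, {s0, s5}, {s0, s2, s3, s4, s5}, {s0, s1, s2, s3, s4, s5, s6}, {s0, s1, s2, s3, s5, s6}, {s0, s1, s2, s5}, {s0, s2, s5}.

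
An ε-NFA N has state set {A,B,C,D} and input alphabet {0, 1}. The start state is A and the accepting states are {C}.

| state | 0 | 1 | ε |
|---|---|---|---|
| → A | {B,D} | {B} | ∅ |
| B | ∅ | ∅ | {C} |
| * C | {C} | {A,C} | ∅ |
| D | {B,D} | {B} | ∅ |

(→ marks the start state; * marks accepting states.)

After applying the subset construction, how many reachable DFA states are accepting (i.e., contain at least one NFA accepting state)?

Start state of the DFA: {A} (ε-closure of the NFA start).
{A} --0--> {B,C,D}  [new]
{A} --1--> {B,C}  [new]
{B,C,D} --0--> {B,C,D}  [seen]
{B,C,D} --1--> {A,B,C}  [new]
{B,C} --0--> {C}  [new]
{B,C} --1--> {A,C}  [new]
{A,B,C} --0--> {B,C,D}  [seen]
{A,B,C} --1--> {A,B,C}  [seen]
{C} --0--> {C}  [seen]
{C} --1--> {A,C}  [seen]
{A,C} --0--> {B,C,D}  [seen]
{A,C} --1--> {A,B,C}  [seen]
Reachable DFA states: {A}, {B,C,D}, {B,C}, {A,B,C}, {C}, {A,C}.
Accepting DFA states (contain an NFA accepting state): {B,C,D}, {B,C}, {A,B,C}, {C}, {A,C}.

5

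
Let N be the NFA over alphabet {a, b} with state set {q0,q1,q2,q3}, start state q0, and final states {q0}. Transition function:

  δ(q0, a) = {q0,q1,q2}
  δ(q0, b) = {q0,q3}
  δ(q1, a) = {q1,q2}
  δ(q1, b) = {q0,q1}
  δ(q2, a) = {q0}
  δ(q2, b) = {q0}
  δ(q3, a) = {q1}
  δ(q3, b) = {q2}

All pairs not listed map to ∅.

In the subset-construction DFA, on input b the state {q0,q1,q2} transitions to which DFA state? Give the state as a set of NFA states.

{q0,q1,q3}

δ(q0,b) = {q0,q3}; δ(q1,b) = {q0,q1}; δ(q2,b) = {q0}.
Union: {q0,q1,q3}.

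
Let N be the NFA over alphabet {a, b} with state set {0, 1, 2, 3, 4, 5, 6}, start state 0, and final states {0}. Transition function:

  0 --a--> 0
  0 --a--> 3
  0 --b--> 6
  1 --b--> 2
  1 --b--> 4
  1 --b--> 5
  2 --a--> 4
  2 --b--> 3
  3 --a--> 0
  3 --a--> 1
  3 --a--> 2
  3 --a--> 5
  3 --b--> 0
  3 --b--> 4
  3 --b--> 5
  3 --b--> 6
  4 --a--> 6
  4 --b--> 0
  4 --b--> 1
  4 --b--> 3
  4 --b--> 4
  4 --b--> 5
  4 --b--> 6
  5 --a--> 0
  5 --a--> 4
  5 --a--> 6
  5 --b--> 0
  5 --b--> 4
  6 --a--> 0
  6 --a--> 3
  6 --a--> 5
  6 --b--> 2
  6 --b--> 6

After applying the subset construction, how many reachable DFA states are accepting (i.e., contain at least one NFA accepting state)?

11

Start state of the DFA: {0}.
{0} --a--> {0, 3}  [new]
{0} --b--> {6}  [new]
{0, 3} --a--> {0, 1, 2, 3, 5}  [new]
{0, 3} --b--> {0, 4, 5, 6}  [new]
{6} --a--> {0, 3, 5}  [new]
{6} --b--> {2, 6}  [new]
{0, 1, 2, 3, 5} --a--> {0, 1, 2, 3, 4, 5, 6}  [new]
{0, 1, 2, 3, 5} --b--> {0, 2, 3, 4, 5, 6}  [new]
{0, 4, 5, 6} --a--> {0, 3, 4, 5, 6}  [new]
{0, 4, 5, 6} --b--> {0, 1, 2, 3, 4, 5, 6}  [seen]
{0, 3, 5} --a--> {0, 1, 2, 3, 4, 5, 6}  [seen]
{0, 3, 5} --b--> {0, 4, 5, 6}  [seen]
{2, 6} --a--> {0, 3, 4, 5}  [new]
{2, 6} --b--> {2, 3, 6}  [new]
{0, 1, 2, 3, 4, 5, 6} --a--> {0, 1, 2, 3, 4, 5, 6}  [seen]
{0, 1, 2, 3, 4, 5, 6} --b--> {0, 1, 2, 3, 4, 5, 6}  [seen]
{0, 2, 3, 4, 5, 6} --a--> {0, 1, 2, 3, 4, 5, 6}  [seen]
{0, 2, 3, 4, 5, 6} --b--> {0, 1, 2, 3, 4, 5, 6}  [seen]
{0, 3, 4, 5, 6} --a--> {0, 1, 2, 3, 4, 5, 6}  [seen]
{0, 3, 4, 5, 6} --b--> {0, 1, 2, 3, 4, 5, 6}  [seen]
{0, 3, 4, 5} --a--> {0, 1, 2, 3, 4, 5, 6}  [seen]
{0, 3, 4, 5} --b--> {0, 1, 3, 4, 5, 6}  [new]
{2, 3, 6} --a--> {0, 1, 2, 3, 4, 5}  [new]
{2, 3, 6} --b--> {0, 2, 3, 4, 5, 6}  [seen]
{0, 1, 3, 4, 5, 6} --a--> {0, 1, 2, 3, 4, 5, 6}  [seen]
{0, 1, 3, 4, 5, 6} --b--> {0, 1, 2, 3, 4, 5, 6}  [seen]
{0, 1, 2, 3, 4, 5} --a--> {0, 1, 2, 3, 4, 5, 6}  [seen]
{0, 1, 2, 3, 4, 5} --b--> {0, 1, 2, 3, 4, 5, 6}  [seen]
Reachable DFA states: {0}, {0, 3}, {6}, {0, 1, 2, 3, 5}, {0, 4, 5, 6}, {0, 3, 5}, {2, 6}, {0, 1, 2, 3, 4, 5, 6}, {0, 2, 3, 4, 5, 6}, {0, 3, 4, 5, 6}, {0, 3, 4, 5}, {2, 3, 6}, {0, 1, 3, 4, 5, 6}, {0, 1, 2, 3, 4, 5}.
Accepting DFA states (contain an NFA accepting state): {0}, {0, 3}, {0, 1, 2, 3, 5}, {0, 4, 5, 6}, {0, 3, 5}, {0, 1, 2, 3, 4, 5, 6}, {0, 2, 3, 4, 5, 6}, {0, 3, 4, 5, 6}, {0, 3, 4, 5}, {0, 1, 3, 4, 5, 6}, {0, 1, 2, 3, 4, 5}.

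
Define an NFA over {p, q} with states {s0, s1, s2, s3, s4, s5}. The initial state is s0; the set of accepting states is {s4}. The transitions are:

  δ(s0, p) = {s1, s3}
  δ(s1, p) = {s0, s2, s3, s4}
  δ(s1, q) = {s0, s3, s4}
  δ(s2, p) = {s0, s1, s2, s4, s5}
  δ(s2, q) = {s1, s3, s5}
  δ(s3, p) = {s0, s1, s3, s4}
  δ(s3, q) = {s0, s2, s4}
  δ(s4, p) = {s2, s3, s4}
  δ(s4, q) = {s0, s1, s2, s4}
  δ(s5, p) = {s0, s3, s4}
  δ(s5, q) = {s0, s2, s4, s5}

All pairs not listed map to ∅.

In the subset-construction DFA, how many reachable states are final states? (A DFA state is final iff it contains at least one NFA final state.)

3

Start state of the DFA: {s0}.
{s0} --p--> {s1, s3}  [new]
{s0} --q--> ∅  [new]
{s1, s3} --p--> {s0, s1, s2, s3, s4}  [new]
{s1, s3} --q--> {s0, s2, s3, s4}  [new]
∅ --p--> ∅  [seen]
∅ --q--> ∅  [seen]
{s0, s1, s2, s3, s4} --p--> {s0, s1, s2, s3, s4, s5}  [new]
{s0, s1, s2, s3, s4} --q--> {s0, s1, s2, s3, s4, s5}  [seen]
{s0, s2, s3, s4} --p--> {s0, s1, s2, s3, s4, s5}  [seen]
{s0, s2, s3, s4} --q--> {s0, s1, s2, s3, s4, s5}  [seen]
{s0, s1, s2, s3, s4, s5} --p--> {s0, s1, s2, s3, s4, s5}  [seen]
{s0, s1, s2, s3, s4, s5} --q--> {s0, s1, s2, s3, s4, s5}  [seen]
Reachable DFA states: {s0}, {s1, s3}, ∅, {s0, s1, s2, s3, s4}, {s0, s2, s3, s4}, {s0, s1, s2, s3, s4, s5}.
Accepting DFA states (contain an NFA accepting state): {s0, s1, s2, s3, s4}, {s0, s2, s3, s4}, {s0, s1, s2, s3, s4, s5}.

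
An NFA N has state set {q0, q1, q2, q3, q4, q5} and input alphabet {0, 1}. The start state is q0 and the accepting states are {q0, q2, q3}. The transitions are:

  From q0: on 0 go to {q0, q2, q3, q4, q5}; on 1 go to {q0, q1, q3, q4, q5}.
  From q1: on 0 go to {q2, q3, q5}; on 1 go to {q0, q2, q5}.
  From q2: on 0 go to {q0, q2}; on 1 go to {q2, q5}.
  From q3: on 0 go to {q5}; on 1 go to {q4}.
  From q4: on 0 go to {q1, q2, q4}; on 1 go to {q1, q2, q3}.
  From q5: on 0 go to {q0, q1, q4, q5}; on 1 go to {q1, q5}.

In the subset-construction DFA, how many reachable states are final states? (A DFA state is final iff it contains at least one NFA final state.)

4

Start state of the DFA: {q0}.
{q0} --0--> {q0, q2, q3, q4, q5}  [new]
{q0} --1--> {q0, q1, q3, q4, q5}  [new]
{q0, q2, q3, q4, q5} --0--> {q0, q1, q2, q3, q4, q5}  [new]
{q0, q2, q3, q4, q5} --1--> {q0, q1, q2, q3, q4, q5}  [seen]
{q0, q1, q3, q4, q5} --0--> {q0, q1, q2, q3, q4, q5}  [seen]
{q0, q1, q3, q4, q5} --1--> {q0, q1, q2, q3, q4, q5}  [seen]
{q0, q1, q2, q3, q4, q5} --0--> {q0, q1, q2, q3, q4, q5}  [seen]
{q0, q1, q2, q3, q4, q5} --1--> {q0, q1, q2, q3, q4, q5}  [seen]
Reachable DFA states: {q0}, {q0, q2, q3, q4, q5}, {q0, q1, q3, q4, q5}, {q0, q1, q2, q3, q4, q5}.
Accepting DFA states (contain an NFA accepting state): {q0}, {q0, q2, q3, q4, q5}, {q0, q1, q3, q4, q5}, {q0, q1, q2, q3, q4, q5}.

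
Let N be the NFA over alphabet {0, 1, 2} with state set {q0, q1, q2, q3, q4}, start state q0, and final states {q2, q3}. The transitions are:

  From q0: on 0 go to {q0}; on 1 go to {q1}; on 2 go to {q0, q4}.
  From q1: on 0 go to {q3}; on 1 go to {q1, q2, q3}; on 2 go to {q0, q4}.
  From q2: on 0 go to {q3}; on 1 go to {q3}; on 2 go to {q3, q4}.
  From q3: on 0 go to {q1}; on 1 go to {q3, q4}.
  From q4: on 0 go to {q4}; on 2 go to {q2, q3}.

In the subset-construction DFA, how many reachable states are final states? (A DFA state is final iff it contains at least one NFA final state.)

10

Start state of the DFA: {q0}.
{q0} --0--> {q0}  [seen]
{q0} --1--> {q1}  [new]
{q0} --2--> {q0, q4}  [new]
{q1} --0--> {q3}  [new]
{q1} --1--> {q1, q2, q3}  [new]
{q1} --2--> {q0, q4}  [seen]
{q0, q4} --0--> {q0, q4}  [seen]
{q0, q4} --1--> {q1}  [seen]
{q0, q4} --2--> {q0, q2, q3, q4}  [new]
{q3} --0--> {q1}  [seen]
{q3} --1--> {q3, q4}  [new]
{q3} --2--> ∅  [new]
{q1, q2, q3} --0--> {q1, q3}  [new]
{q1, q2, q3} --1--> {q1, q2, q3, q4}  [new]
{q1, q2, q3} --2--> {q0, q3, q4}  [new]
{q0, q2, q3, q4} --0--> {q0, q1, q3, q4}  [new]
{q0, q2, q3, q4} --1--> {q1, q3, q4}  [new]
{q0, q2, q3, q4} --2--> {q0, q2, q3, q4}  [seen]
{q3, q4} --0--> {q1, q4}  [new]
{q3, q4} --1--> {q3, q4}  [seen]
{q3, q4} --2--> {q2, q3}  [new]
∅ --0--> ∅  [seen]
∅ --1--> ∅  [seen]
∅ --2--> ∅  [seen]
{q1, q3} --0--> {q1, q3}  [seen]
{q1, q3} --1--> {q1, q2, q3, q4}  [seen]
{q1, q3} --2--> {q0, q4}  [seen]
{q1, q2, q3, q4} --0--> {q1, q3, q4}  [seen]
{q1, q2, q3, q4} --1--> {q1, q2, q3, q4}  [seen]
{q1, q2, q3, q4} --2--> {q0, q2, q3, q4}  [seen]
{q0, q3, q4} --0--> {q0, q1, q4}  [new]
{q0, q3, q4} --1--> {q1, q3, q4}  [seen]
{q0, q3, q4} --2--> {q0, q2, q3, q4}  [seen]
{q0, q1, q3, q4} --0--> {q0, q1, q3, q4}  [seen]
{q0, q1, q3, q4} --1--> {q1, q2, q3, q4}  [seen]
{q0, q1, q3, q4} --2--> {q0, q2, q3, q4}  [seen]
{q1, q3, q4} --0--> {q1, q3, q4}  [seen]
{q1, q3, q4} --1--> {q1, q2, q3, q4}  [seen]
{q1, q3, q4} --2--> {q0, q2, q3, q4}  [seen]
{q1, q4} --0--> {q3, q4}  [seen]
{q1, q4} --1--> {q1, q2, q3}  [seen]
{q1, q4} --2--> {q0, q2, q3, q4}  [seen]
{q2, q3} --0--> {q1, q3}  [seen]
{q2, q3} --1--> {q3, q4}  [seen]
{q2, q3} --2--> {q3, q4}  [seen]
{q0, q1, q4} --0--> {q0, q3, q4}  [seen]
{q0, q1, q4} --1--> {q1, q2, q3}  [seen]
{q0, q1, q4} --2--> {q0, q2, q3, q4}  [seen]
Reachable DFA states: {q0}, {q1}, {q0, q4}, {q3}, {q1, q2, q3}, {q0, q2, q3, q4}, {q3, q4}, ∅, {q1, q3}, {q1, q2, q3, q4}, {q0, q3, q4}, {q0, q1, q3, q4}, {q1, q3, q4}, {q1, q4}, {q2, q3}, {q0, q1, q4}.
Accepting DFA states (contain an NFA accepting state): {q3}, {q1, q2, q3}, {q0, q2, q3, q4}, {q3, q4}, {q1, q3}, {q1, q2, q3, q4}, {q0, q3, q4}, {q0, q1, q3, q4}, {q1, q3, q4}, {q2, q3}.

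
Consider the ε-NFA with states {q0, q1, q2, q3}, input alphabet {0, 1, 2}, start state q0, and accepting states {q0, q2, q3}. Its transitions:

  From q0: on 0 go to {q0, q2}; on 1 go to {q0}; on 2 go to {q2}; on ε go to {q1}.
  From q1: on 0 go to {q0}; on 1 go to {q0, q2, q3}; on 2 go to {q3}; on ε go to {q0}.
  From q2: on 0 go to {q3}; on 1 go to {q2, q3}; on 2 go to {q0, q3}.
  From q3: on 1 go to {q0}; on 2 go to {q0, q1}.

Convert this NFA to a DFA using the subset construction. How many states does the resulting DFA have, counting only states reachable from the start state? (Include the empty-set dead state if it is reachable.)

7

Start state of the DFA: {q0, q1} (ε-closure of the NFA start).
{q0, q1} --0--> {q0, q1, q2}  [new]
{q0, q1} --1--> {q0, q1, q2, q3}  [new]
{q0, q1} --2--> {q2, q3}  [new]
{q0, q1, q2} --0--> {q0, q1, q2, q3}  [seen]
{q0, q1, q2} --1--> {q0, q1, q2, q3}  [seen]
{q0, q1, q2} --2--> {q0, q1, q2, q3}  [seen]
{q0, q1, q2, q3} --0--> {q0, q1, q2, q3}  [seen]
{q0, q1, q2, q3} --1--> {q0, q1, q2, q3}  [seen]
{q0, q1, q2, q3} --2--> {q0, q1, q2, q3}  [seen]
{q2, q3} --0--> {q3}  [new]
{q2, q3} --1--> {q0, q1, q2, q3}  [seen]
{q2, q3} --2--> {q0, q1, q3}  [new]
{q3} --0--> ∅  [new]
{q3} --1--> {q0, q1}  [seen]
{q3} --2--> {q0, q1}  [seen]
{q0, q1, q3} --0--> {q0, q1, q2}  [seen]
{q0, q1, q3} --1--> {q0, q1, q2, q3}  [seen]
{q0, q1, q3} --2--> {q0, q1, q2, q3}  [seen]
∅ --0--> ∅  [seen]
∅ --1--> ∅  [seen]
∅ --2--> ∅  [seen]
Reachable DFA states: {q0, q1}, {q0, q1, q2}, {q0, q1, q2, q3}, {q2, q3}, {q3}, {q0, q1, q3}, ∅.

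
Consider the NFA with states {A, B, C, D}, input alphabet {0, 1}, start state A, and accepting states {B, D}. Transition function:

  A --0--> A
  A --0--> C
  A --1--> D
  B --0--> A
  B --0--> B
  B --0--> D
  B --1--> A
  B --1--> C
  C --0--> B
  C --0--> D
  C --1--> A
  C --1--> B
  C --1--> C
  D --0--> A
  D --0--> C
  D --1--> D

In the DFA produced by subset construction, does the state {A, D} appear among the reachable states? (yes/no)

no

Start state of the DFA: {A}.
{A} --0--> {A, C}  [new]
{A} --1--> {D}  [new]
{A, C} --0--> {A, B, C, D}  [new]
{A, C} --1--> {A, B, C, D}  [seen]
{D} --0--> {A, C}  [seen]
{D} --1--> {D}  [seen]
{A, B, C, D} --0--> {A, B, C, D}  [seen]
{A, B, C, D} --1--> {A, B, C, D}  [seen]
Reachable DFA states: {A}, {A, C}, {D}, {A, B, C, D}.
{A, D} is not among them.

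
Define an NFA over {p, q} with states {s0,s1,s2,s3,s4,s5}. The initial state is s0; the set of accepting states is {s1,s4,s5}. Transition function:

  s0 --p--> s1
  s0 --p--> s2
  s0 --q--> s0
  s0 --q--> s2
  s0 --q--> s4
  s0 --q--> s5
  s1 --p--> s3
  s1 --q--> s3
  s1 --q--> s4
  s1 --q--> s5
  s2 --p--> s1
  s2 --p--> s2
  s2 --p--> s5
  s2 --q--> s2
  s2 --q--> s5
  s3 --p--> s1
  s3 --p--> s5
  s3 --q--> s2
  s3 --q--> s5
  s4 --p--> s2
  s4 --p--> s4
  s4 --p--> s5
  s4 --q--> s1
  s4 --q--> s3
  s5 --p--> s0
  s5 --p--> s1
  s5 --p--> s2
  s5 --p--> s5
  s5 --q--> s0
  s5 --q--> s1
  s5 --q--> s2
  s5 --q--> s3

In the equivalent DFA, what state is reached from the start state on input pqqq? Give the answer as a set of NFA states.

{s0,s1,s2,s3,s4,s5}

Start: {s0}.
δ(s0,p) = {s1,s2}.
Union: {s1,s2}.
After p: {s1,s2}.
δ(s1,q) = {s3,s4,s5}; δ(s2,q) = {s2,s5}.
Union: {s2,s3,s4,s5}.
After q: {s2,s3,s4,s5}.
δ(s2,q) = {s2,s5}; δ(s3,q) = {s2,s5}; δ(s4,q) = {s1,s3}; δ(s5,q) = {s0,s1,s2,s3}.
Union: {s0,s1,s2,s3,s5}.
After q: {s0,s1,s2,s3,s5}.
δ(s0,q) = {s0,s2,s4,s5}; δ(s1,q) = {s3,s4,s5}; δ(s2,q) = {s2,s5}; δ(s3,q) = {s2,s5}; δ(s5,q) = {s0,s1,s2,s3}.
Union: {s0,s1,s2,s3,s4,s5}.
After q: {s0,s1,s2,s3,s4,s5}.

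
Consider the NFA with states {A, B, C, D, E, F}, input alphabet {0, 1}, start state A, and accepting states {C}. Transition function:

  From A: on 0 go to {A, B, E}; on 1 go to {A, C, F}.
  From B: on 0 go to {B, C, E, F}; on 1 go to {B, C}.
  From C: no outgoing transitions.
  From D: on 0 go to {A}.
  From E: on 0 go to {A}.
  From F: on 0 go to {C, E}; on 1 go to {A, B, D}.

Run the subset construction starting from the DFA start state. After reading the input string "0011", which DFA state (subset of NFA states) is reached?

{A, B, C, D, F}

Start: {A}.
δ(A,0) = {A, B, E}.
Union: {A, B, E}.
After 0: {A, B, E}.
δ(A,0) = {A, B, E}; δ(B,0) = {B, C, E, F}; δ(E,0) = {A}.
Union: {A, B, C, E, F}.
After 0: {A, B, C, E, F}.
δ(A,1) = {A, C, F}; δ(B,1) = {B, C}; δ(C,1) = ∅; δ(E,1) = ∅; δ(F,1) = {A, B, D}.
Union: {A, B, C, D, F}.
After 1: {A, B, C, D, F}.
δ(A,1) = {A, C, F}; δ(B,1) = {B, C}; δ(C,1) = ∅; δ(D,1) = ∅; δ(F,1) = {A, B, D}.
Union: {A, B, C, D, F}.
After 1: {A, B, C, D, F}.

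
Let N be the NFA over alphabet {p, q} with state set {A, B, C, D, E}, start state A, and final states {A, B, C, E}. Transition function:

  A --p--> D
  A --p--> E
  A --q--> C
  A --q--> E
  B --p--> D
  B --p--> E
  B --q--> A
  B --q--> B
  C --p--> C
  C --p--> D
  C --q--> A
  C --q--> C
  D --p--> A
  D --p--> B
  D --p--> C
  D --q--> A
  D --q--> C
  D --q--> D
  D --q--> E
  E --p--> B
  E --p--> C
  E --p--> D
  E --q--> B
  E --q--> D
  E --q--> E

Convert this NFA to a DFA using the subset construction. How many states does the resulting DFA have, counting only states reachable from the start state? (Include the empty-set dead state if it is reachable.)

Start state of the DFA: {A}.
{A} --p--> {D, E}  [new]
{A} --q--> {C, E}  [new]
{D, E} --p--> {A, B, C, D}  [new]
{D, E} --q--> {A, B, C, D, E}  [new]
{C, E} --p--> {B, C, D}  [new]
{C, E} --q--> {A, B, C, D, E}  [seen]
{A, B, C, D} --p--> {A, B, C, D, E}  [seen]
{A, B, C, D} --q--> {A, B, C, D, E}  [seen]
{A, B, C, D, E} --p--> {A, B, C, D, E}  [seen]
{A, B, C, D, E} --q--> {A, B, C, D, E}  [seen]
{B, C, D} --p--> {A, B, C, D, E}  [seen]
{B, C, D} --q--> {A, B, C, D, E}  [seen]
Reachable DFA states: {A}, {D, E}, {C, E}, {A, B, C, D}, {A, B, C, D, E}, {B, C, D}.

6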